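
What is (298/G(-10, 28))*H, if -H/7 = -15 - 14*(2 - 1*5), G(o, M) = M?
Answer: -4023/2 ≈ -2011.5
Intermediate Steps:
H = -189 (H = -7*(-15 - 14*(2 - 1*5)) = -7*(-15 - 14*(2 - 5)) = -7*(-15 - 14*(-3)) = -7*(-15 + 42) = -7*27 = -189)
(298/G(-10, 28))*H = (298/28)*(-189) = (298*(1/28))*(-189) = (149/14)*(-189) = -4023/2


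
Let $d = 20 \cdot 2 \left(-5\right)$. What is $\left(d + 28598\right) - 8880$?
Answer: $19518$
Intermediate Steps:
$d = -200$ ($d = 40 \left(-5\right) = -200$)
$\left(d + 28598\right) - 8880 = \left(-200 + 28598\right) - 8880 = 28398 - 8880 = 19518$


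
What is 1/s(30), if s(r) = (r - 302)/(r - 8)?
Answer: -11/136 ≈ -0.080882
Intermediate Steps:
s(r) = (-302 + r)/(-8 + r)
1/s(30) = 1/((-302 + 30)/(-8 + 30)) = 1/(-272/22) = 1/((1/22)*(-272)) = 1/(-136/11) = -11/136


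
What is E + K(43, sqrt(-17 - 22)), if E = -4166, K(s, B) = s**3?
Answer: 75341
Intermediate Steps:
E + K(43, sqrt(-17 - 22)) = -4166 + 43**3 = -4166 + 79507 = 75341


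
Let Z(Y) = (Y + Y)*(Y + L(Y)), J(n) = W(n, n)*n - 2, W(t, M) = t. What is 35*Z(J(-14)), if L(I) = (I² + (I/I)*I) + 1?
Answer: 516379500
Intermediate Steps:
J(n) = -2 + n² (J(n) = n*n - 2 = n² - 2 = -2 + n²)
L(I) = 1 + I + I² (L(I) = (I² + 1*I) + 1 = (I² + I) + 1 = (I + I²) + 1 = 1 + I + I²)
Z(Y) = 2*Y*(1 + Y² + 2*Y) (Z(Y) = (Y + Y)*(Y + (1 + Y + Y²)) = (2*Y)*(1 + Y² + 2*Y) = 2*Y*(1 + Y² + 2*Y))
35*Z(J(-14)) = 35*(2*(-2 + (-14)²)*(1 + (-2 + (-14)²)² + 2*(-2 + (-14)²))) = 35*(2*(-2 + 196)*(1 + (-2 + 196)² + 2*(-2 + 196))) = 35*(2*194*(1 + 194² + 2*194)) = 35*(2*194*(1 + 37636 + 388)) = 35*(2*194*38025) = 35*14753700 = 516379500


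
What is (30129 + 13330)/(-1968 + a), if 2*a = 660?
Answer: -3343/126 ≈ -26.532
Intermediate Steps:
a = 330 (a = (½)*660 = 330)
(30129 + 13330)/(-1968 + a) = (30129 + 13330)/(-1968 + 330) = 43459/(-1638) = 43459*(-1/1638) = -3343/126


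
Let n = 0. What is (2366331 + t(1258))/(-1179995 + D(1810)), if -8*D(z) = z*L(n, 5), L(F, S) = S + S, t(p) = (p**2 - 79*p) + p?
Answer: -7701542/2364515 ≈ -3.2571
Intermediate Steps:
t(p) = p**2 - 78*p
L(F, S) = 2*S
D(z) = -5*z/4 (D(z) = -z*2*5/8 = -z*10/8 = -5*z/4)
(2366331 + t(1258))/(-1179995 + D(1810)) = (2366331 + 1258*(-78 + 1258))/(-1179995 - 5/4*1810) = (2366331 + 1258*1180)/(-1179995 - 4525/2) = (2366331 + 1484440)/(-2364515/2) = 3850771*(-2/2364515) = -7701542/2364515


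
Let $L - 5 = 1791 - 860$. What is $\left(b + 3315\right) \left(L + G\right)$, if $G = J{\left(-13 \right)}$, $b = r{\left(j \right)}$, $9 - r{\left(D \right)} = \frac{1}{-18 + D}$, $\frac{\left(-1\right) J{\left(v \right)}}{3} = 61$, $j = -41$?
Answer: $\frac{147676101}{59} \approx 2.503 \cdot 10^{6}$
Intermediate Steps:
$J{\left(v \right)} = -183$ ($J{\left(v \right)} = \left(-3\right) 61 = -183$)
$L = 936$ ($L = 5 + \left(1791 - 860\right) = 5 + 931 = 936$)
$r{\left(D \right)} = 9 - \frac{1}{-18 + D}$
$b = \frac{532}{59}$ ($b = \frac{-163 + 9 \left(-41\right)}{-18 - 41} = \frac{-163 - 369}{-59} = \left(- \frac{1}{59}\right) \left(-532\right) = \frac{532}{59} \approx 9.017$)
$G = -183$
$\left(b + 3315\right) \left(L + G\right) = \left(\frac{532}{59} + 3315\right) \left(936 - 183\right) = \frac{196117}{59} \cdot 753 = \frac{147676101}{59}$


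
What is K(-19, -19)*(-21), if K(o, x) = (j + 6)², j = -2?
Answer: -336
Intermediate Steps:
K(o, x) = 16 (K(o, x) = (-2 + 6)² = 4² = 16)
K(-19, -19)*(-21) = 16*(-21) = -336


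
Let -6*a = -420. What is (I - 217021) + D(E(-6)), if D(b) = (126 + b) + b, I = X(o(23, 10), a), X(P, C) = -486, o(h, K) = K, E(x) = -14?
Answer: -217409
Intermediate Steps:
a = 70 (a = -⅙*(-420) = 70)
I = -486
D(b) = 126 + 2*b
(I - 217021) + D(E(-6)) = (-486 - 217021) + (126 + 2*(-14)) = -217507 + (126 - 28) = -217507 + 98 = -217409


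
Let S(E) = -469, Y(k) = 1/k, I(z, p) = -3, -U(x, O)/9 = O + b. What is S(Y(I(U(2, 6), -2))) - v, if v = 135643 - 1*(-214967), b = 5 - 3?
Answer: -351079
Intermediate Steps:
b = 2
U(x, O) = -18 - 9*O (U(x, O) = -9*(O + 2) = -9*(2 + O) = -18 - 9*O)
v = 350610 (v = 135643 + 214967 = 350610)
S(Y(I(U(2, 6), -2))) - v = -469 - 1*350610 = -469 - 350610 = -351079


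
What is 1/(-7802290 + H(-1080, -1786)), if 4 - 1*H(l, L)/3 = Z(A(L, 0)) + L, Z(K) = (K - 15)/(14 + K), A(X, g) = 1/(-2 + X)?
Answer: -25031/195164624057 ≈ -1.2826e-7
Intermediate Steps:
Z(K) = (-15 + K)/(14 + K)
H(l, L) = 12 - 3*L - 3*(-15 + 1/(-2 + L))/(14 + 1/(-2 + L)) (H(l, L) = 12 - 3*((-15 + 1/(-2 + L))/(14 + 1/(-2 + L)) + L) = 12 - 3*(L + (-15 + 1/(-2 + L))/(14 + 1/(-2 + L))) = 12 + (-3*L - 3*(-15 + 1/(-2 + L))/(14 + 1/(-2 + L))) = 12 - 3*L - 3*(-15 + 1/(-2 + L))/(14 + 1/(-2 + L)))
1/(-7802290 + H(-1080, -1786)) = 1/(-7802290 + 3*(-139 - 14*(-1786)² + 98*(-1786))/(-27 + 14*(-1786))) = 1/(-7802290 + 3*(-139 - 14*3189796 - 175028)/(-27 - 25004)) = 1/(-7802290 + 3*(-139 - 44657144 - 175028)/(-25031)) = 1/(-7802290 + 3*(-1/25031)*(-44832311)) = 1/(-7802290 + 134496933/25031) = 1/(-195164624057/25031) = -25031/195164624057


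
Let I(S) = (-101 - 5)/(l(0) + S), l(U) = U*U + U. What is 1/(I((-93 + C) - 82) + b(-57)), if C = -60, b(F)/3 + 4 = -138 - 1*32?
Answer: -235/122564 ≈ -0.0019174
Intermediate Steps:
b(F) = -522 (b(F) = -12 + 3*(-138 - 1*32) = -12 + 3*(-138 - 32) = -12 + 3*(-170) = -12 - 510 = -522)
l(U) = U + U² (l(U) = U² + U = U + U²)
I(S) = -106/S (I(S) = (-101 - 5)/(0*(1 + 0) + S) = -106/(0*1 + S) = -106/(0 + S) = -106/S)
1/(I((-93 + C) - 82) + b(-57)) = 1/(-106/((-93 - 60) - 82) - 522) = 1/(-106/(-153 - 82) - 522) = 1/(-106/(-235) - 522) = 1/(-106*(-1/235) - 522) = 1/(106/235 - 522) = 1/(-122564/235) = -235/122564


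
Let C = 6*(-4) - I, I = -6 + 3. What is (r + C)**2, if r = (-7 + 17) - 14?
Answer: 625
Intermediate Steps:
r = -4 (r = 10 - 14 = -4)
I = -3
C = -21 (C = 6*(-4) - 1*(-3) = -24 + 3 = -21)
(r + C)**2 = (-4 - 21)**2 = (-25)**2 = 625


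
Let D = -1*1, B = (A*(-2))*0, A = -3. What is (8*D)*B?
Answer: 0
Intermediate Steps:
B = 0 (B = -3*(-2)*0 = 6*0 = 0)
D = -1
(8*D)*B = (8*(-1))*0 = -8*0 = 0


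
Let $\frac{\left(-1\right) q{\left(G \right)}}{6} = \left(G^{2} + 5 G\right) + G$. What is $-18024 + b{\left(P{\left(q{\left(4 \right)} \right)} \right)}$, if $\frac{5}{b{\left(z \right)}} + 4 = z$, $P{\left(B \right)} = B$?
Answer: $- \frac{4397861}{244} \approx -18024.0$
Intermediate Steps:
$q{\left(G \right)} = - 36 G - 6 G^{2}$ ($q{\left(G \right)} = - 6 \left(\left(G^{2} + 5 G\right) + G\right) = - 6 \left(G^{2} + 6 G\right) = - 36 G - 6 G^{2}$)
$b{\left(z \right)} = \frac{5}{-4 + z}$
$-18024 + b{\left(P{\left(q{\left(4 \right)} \right)} \right)} = -18024 + \frac{5}{-4 - 24 \left(6 + 4\right)} = -18024 + \frac{5}{-4 - 24 \cdot 10} = -18024 + \frac{5}{-4 - 240} = -18024 + \frac{5}{-244} = -18024 + 5 \left(- \frac{1}{244}\right) = -18024 - \frac{5}{244} = - \frac{4397861}{244}$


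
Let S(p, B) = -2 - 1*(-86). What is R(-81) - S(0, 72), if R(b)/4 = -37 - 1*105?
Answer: -652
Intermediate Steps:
S(p, B) = 84 (S(p, B) = -2 + 86 = 84)
R(b) = -568 (R(b) = 4*(-37 - 1*105) = 4*(-37 - 105) = 4*(-142) = -568)
R(-81) - S(0, 72) = -568 - 1*84 = -568 - 84 = -652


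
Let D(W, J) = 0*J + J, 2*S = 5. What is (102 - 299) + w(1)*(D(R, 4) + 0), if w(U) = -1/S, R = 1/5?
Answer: -993/5 ≈ -198.60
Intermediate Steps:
R = 1/5 (R = 1*(1/5) = 1/5 ≈ 0.20000)
S = 5/2 (S = (1/2)*5 = 5/2 ≈ 2.5000)
D(W, J) = J (D(W, J) = 0 + J = J)
w(U) = -2/5 (w(U) = -1/5/2 = -1*2/5 = -2/5)
(102 - 299) + w(1)*(D(R, 4) + 0) = (102 - 299) - 2*(4 + 0)/5 = -197 - 2/5*4 = -197 - 8/5 = -993/5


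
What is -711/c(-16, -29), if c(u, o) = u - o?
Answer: -711/13 ≈ -54.692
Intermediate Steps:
-711/c(-16, -29) = -711/(-16 - 1*(-29)) = -711/(-16 + 29) = -711/13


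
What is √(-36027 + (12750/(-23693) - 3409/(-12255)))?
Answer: 7*I*√92866222507170/355395 ≈ 189.81*I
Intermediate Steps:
√(-36027 + (12750/(-23693) - 3409/(-12255))) = √(-36027 + (12750*(-1/23693) - 3409*(-1/12255))) = √(-36027 + (-12750/23693 + 3409/12255)) = √(-36027 - 92389/355395) = √(-12803908054/355395) = 7*I*√92866222507170/355395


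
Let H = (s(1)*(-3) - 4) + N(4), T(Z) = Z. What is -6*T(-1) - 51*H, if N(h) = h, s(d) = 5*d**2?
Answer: 771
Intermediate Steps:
H = -15 (H = ((5*1**2)*(-3) - 4) + 4 = ((5*1)*(-3) - 4) + 4 = (5*(-3) - 4) + 4 = (-15 - 4) + 4 = -19 + 4 = -15)
-6*T(-1) - 51*H = -6*(-1) - 51*(-15) = 6 + 765 = 771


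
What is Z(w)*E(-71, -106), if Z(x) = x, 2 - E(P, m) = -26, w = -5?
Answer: -140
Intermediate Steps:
E(P, m) = 28 (E(P, m) = 2 - 1*(-26) = 2 + 26 = 28)
Z(w)*E(-71, -106) = -5*28 = -140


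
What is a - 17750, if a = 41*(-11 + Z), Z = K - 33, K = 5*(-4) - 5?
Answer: -20579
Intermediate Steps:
K = -25 (K = -20 - 5 = -25)
Z = -58 (Z = -25 - 33 = -58)
a = -2829 (a = 41*(-11 - 58) = 41*(-69) = -2829)
a - 17750 = -2829 - 17750 = -20579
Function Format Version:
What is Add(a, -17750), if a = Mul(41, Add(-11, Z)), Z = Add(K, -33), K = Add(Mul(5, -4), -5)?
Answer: -20579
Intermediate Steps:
K = -25 (K = Add(-20, -5) = -25)
Z = -58 (Z = Add(-25, -33) = -58)
a = -2829 (a = Mul(41, Add(-11, -58)) = Mul(41, -69) = -2829)
Add(a, -17750) = Add(-2829, -17750) = -20579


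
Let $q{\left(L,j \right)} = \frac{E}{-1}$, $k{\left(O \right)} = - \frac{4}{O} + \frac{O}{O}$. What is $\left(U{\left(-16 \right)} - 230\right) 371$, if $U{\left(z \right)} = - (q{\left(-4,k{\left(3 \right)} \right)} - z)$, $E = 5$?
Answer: $-89411$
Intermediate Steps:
$k{\left(O \right)} = 1 - \frac{4}{O}$ ($k{\left(O \right)} = - \frac{4}{O} + 1 = 1 - \frac{4}{O}$)
$q{\left(L,j \right)} = -5$ ($q{\left(L,j \right)} = \frac{5}{-1} = 5 \left(-1\right) = -5$)
$U{\left(z \right)} = 5 + z$ ($U{\left(z \right)} = - (-5 - z) = 5 + z$)
$\left(U{\left(-16 \right)} - 230\right) 371 = \left(\left(5 - 16\right) - 230\right) 371 = \left(-11 - 230\right) 371 = \left(-241\right) 371 = -89411$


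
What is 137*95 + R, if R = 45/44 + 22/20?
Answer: 2863767/220 ≈ 13017.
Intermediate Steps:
R = 467/220 (R = 45*(1/44) + 22*(1/20) = 45/44 + 11/10 = 467/220 ≈ 2.1227)
137*95 + R = 137*95 + 467/220 = 13015 + 467/220 = 2863767/220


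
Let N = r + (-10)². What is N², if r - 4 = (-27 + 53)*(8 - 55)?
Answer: 1249924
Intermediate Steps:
r = -1218 (r = 4 + (-27 + 53)*(8 - 55) = 4 + 26*(-47) = 4 - 1222 = -1218)
N = -1118 (N = -1218 + (-10)² = -1218 + 100 = -1118)
N² = (-1118)² = 1249924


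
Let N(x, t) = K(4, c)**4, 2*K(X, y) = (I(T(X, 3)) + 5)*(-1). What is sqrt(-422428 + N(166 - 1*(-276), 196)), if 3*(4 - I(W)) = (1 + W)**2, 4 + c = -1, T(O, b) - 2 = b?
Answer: I*sqrt(6758767)/4 ≈ 649.94*I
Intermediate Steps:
T(O, b) = 2 + b
c = -5 (c = -4 - 1 = -5)
I(W) = 4 - (1 + W)**2/3
K(X, y) = 3/2 (K(X, y) = (((4 - (1 + (2 + 3))**2/3) + 5)*(-1))/2 = (((4 - (1 + 5)**2/3) + 5)*(-1))/2 = (((4 - 1/3*6**2) + 5)*(-1))/2 = (((4 - 1/3*36) + 5)*(-1))/2 = (((4 - 12) + 5)*(-1))/2 = ((-8 + 5)*(-1))/2 = (-3*(-1))/2 = (1/2)*3 = 3/2)
N(x, t) = 81/16 (N(x, t) = (3/2)**4 = 81/16)
sqrt(-422428 + N(166 - 1*(-276), 196)) = sqrt(-422428 + 81/16) = sqrt(-6758767/16) = I*sqrt(6758767)/4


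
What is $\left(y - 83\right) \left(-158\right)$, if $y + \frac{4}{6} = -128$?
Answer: $\frac{100330}{3} \approx 33443.0$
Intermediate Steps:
$y = - \frac{386}{3}$ ($y = - \frac{2}{3} - 128 = - \frac{386}{3} \approx -128.67$)
$\left(y - 83\right) \left(-158\right) = \left(- \frac{386}{3} - 83\right) \left(-158\right) = \left(- \frac{635}{3}\right) \left(-158\right) = \frac{100330}{3}$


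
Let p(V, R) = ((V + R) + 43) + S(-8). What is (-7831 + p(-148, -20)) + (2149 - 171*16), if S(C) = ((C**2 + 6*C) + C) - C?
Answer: -8527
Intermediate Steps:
S(C) = C**2 + 6*C (S(C) = (C**2 + 7*C) - C = C**2 + 6*C)
p(V, R) = 59 + R + V (p(V, R) = ((V + R) + 43) - 8*(6 - 8) = ((R + V) + 43) - 8*(-2) = (43 + R + V) + 16 = 59 + R + V)
(-7831 + p(-148, -20)) + (2149 - 171*16) = (-7831 + (59 - 20 - 148)) + (2149 - 171*16) = (-7831 - 109) + (2149 - 2736) = -7940 - 587 = -8527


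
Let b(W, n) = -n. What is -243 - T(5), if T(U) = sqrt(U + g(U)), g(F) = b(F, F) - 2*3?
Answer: -243 - I*sqrt(6) ≈ -243.0 - 2.4495*I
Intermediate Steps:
g(F) = -6 - F (g(F) = -F - 2*3 = -F - 6 = -6 - F)
T(U) = I*sqrt(6) (T(U) = sqrt(U + (-6 - U)) = sqrt(-6) = I*sqrt(6))
-243 - T(5) = -243 - I*sqrt(6)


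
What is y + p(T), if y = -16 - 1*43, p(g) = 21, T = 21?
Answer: -38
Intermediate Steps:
y = -59 (y = -16 - 43 = -59)
y + p(T) = -59 + 21 = -38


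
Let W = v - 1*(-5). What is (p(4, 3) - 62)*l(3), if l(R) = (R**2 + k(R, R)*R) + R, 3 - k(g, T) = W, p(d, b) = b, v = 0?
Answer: -354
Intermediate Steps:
W = 5 (W = 0 - 1*(-5) = 0 + 5 = 5)
k(g, T) = -2 (k(g, T) = 3 - 1*5 = 3 - 5 = -2)
l(R) = R**2 - R (l(R) = (R**2 - 2*R) + R = R**2 - R)
(p(4, 3) - 62)*l(3) = (3 - 62)*(3*(-1 + 3)) = -177*2 = -59*6 = -354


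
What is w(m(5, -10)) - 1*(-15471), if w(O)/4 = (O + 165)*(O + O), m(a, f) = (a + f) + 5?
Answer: 15471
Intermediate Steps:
m(a, f) = 5 + a + f
w(O) = 8*O*(165 + O) (w(O) = 4*((O + 165)*(O + O)) = 4*((165 + O)*(2*O)) = 4*(2*O*(165 + O)) = 8*O*(165 + O))
w(m(5, -10)) - 1*(-15471) = 8*(5 + 5 - 10)*(165 + (5 + 5 - 10)) - 1*(-15471) = 8*0*(165 + 0) + 15471 = 8*0*165 + 15471 = 0 + 15471 = 15471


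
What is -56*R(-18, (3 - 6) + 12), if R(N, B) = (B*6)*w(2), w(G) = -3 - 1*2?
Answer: 15120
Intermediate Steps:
w(G) = -5 (w(G) = -3 - 2 = -5)
R(N, B) = -30*B (R(N, B) = (B*6)*(-5) = (6*B)*(-5) = -30*B)
-56*R(-18, (3 - 6) + 12) = -(-1680)*((3 - 6) + 12) = -(-1680)*(-3 + 12) = -(-1680)*9 = -56*(-270) = 15120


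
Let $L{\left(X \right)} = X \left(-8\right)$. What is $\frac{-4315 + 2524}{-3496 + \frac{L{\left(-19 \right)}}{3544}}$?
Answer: $\frac{793413}{1548709} \approx 0.51231$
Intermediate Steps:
$L{\left(X \right)} = - 8 X$
$\frac{-4315 + 2524}{-3496 + \frac{L{\left(-19 \right)}}{3544}} = \frac{-4315 + 2524}{-3496 + \frac{\left(-8\right) \left(-19\right)}{3544}} = - \frac{1791}{-3496 + 152 \cdot \frac{1}{3544}} = - \frac{1791}{-3496 + \frac{19}{443}} = - \frac{1791}{- \frac{1548709}{443}} = \left(-1791\right) \left(- \frac{443}{1548709}\right) = \frac{793413}{1548709}$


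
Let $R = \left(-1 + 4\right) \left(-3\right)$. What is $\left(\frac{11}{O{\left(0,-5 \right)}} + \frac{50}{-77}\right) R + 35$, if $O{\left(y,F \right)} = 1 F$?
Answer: $\frac{23348}{385} \approx 60.644$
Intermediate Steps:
$O{\left(y,F \right)} = F$
$R = -9$ ($R = 3 \left(-3\right) = -9$)
$\left(\frac{11}{O{\left(0,-5 \right)}} + \frac{50}{-77}\right) R + 35 = \left(\frac{11}{-5} + \frac{50}{-77}\right) \left(-9\right) + 35 = \left(11 \left(- \frac{1}{5}\right) + 50 \left(- \frac{1}{77}\right)\right) \left(-9\right) + 35 = \left(- \frac{11}{5} - \frac{50}{77}\right) \left(-9\right) + 35 = \left(- \frac{1097}{385}\right) \left(-9\right) + 35 = \frac{9873}{385} + 35 = \frac{23348}{385}$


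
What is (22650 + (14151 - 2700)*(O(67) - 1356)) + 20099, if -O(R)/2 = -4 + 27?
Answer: -16011553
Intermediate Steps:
O(R) = -46 (O(R) = -2*(-4 + 27) = -2*23 = -46)
(22650 + (14151 - 2700)*(O(67) - 1356)) + 20099 = (22650 + (14151 - 2700)*(-46 - 1356)) + 20099 = (22650 + 11451*(-1402)) + 20099 = (22650 - 16054302) + 20099 = -16031652 + 20099 = -16011553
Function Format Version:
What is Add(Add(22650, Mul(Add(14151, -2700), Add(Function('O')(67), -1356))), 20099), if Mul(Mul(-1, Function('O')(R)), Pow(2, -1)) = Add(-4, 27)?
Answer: -16011553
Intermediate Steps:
Function('O')(R) = -46 (Function('O')(R) = Mul(-2, Add(-4, 27)) = Mul(-2, 23) = -46)
Add(Add(22650, Mul(Add(14151, -2700), Add(Function('O')(67), -1356))), 20099) = Add(Add(22650, Mul(Add(14151, -2700), Add(-46, -1356))), 20099) = Add(Add(22650, Mul(11451, -1402)), 20099) = Add(Add(22650, -16054302), 20099) = Add(-16031652, 20099) = -16011553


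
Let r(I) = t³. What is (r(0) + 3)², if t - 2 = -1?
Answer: 16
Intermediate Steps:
t = 1 (t = 2 - 1 = 1)
r(I) = 1 (r(I) = 1³ = 1)
(r(0) + 3)² = (1 + 3)² = 4² = 16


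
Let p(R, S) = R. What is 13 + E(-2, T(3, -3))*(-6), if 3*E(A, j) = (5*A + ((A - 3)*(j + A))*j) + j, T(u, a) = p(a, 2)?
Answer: 189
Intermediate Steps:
T(u, a) = a
E(A, j) = j/3 + 5*A/3 + j*(-3 + A)*(A + j)/3 (E(A, j) = ((5*A + ((A - 3)*(j + A))*j) + j)/3 = ((5*A + ((-3 + A)*(A + j))*j) + j)/3 = ((5*A + j*(-3 + A)*(A + j)) + j)/3 = (j + 5*A + j*(-3 + A)*(A + j))/3 = j/3 + 5*A/3 + j*(-3 + A)*(A + j)/3)
13 + E(-2, T(3, -3))*(-6) = 13 + (-1*(-3)**2 + (1/3)*(-3) + (5/3)*(-2) - 1*(-2)*(-3) + (1/3)*(-2)*(-3)**2 + (1/3)*(-3)*(-2)**2)*(-6) = 13 + (-1*9 - 1 - 10/3 - 6 + (1/3)*(-2)*9 + (1/3)*(-3)*4)*(-6) = 13 + (-9 - 1 - 10/3 - 6 - 6 - 4)*(-6) = 13 - 88/3*(-6) = 13 + 176 = 189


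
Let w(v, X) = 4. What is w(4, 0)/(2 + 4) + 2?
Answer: 8/3 ≈ 2.6667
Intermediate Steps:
w(4, 0)/(2 + 4) + 2 = 4/(2 + 4) + 2 = 4/6 + 2 = (⅙)*4 + 2 = ⅔ + 2 = 8/3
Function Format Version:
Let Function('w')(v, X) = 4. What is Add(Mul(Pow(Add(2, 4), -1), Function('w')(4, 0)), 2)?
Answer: Rational(8, 3) ≈ 2.6667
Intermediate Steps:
Add(Mul(Pow(Add(2, 4), -1), Function('w')(4, 0)), 2) = Add(Mul(Pow(Add(2, 4), -1), 4), 2) = Add(Mul(Pow(6, -1), 4), 2) = Add(Mul(Rational(1, 6), 4), 2) = Add(Rational(2, 3), 2) = Rational(8, 3)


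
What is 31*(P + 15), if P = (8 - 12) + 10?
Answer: 651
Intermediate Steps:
P = 6 (P = -4 + 10 = 6)
31*(P + 15) = 31*(6 + 15) = 31*21 = 651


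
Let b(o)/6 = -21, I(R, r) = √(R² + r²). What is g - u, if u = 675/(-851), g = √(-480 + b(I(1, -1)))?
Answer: 675/851 + I*√606 ≈ 0.79318 + 24.617*I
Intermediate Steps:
b(o) = -126 (b(o) = 6*(-21) = -126)
g = I*√606 (g = √(-480 - 126) = √(-606) = I*√606 ≈ 24.617*I)
u = -675/851 (u = 675*(-1/851) = -675/851 ≈ -0.79318)
g - u = I*√606 - 1*(-675/851) = I*√606 + 675/851 = 675/851 + I*√606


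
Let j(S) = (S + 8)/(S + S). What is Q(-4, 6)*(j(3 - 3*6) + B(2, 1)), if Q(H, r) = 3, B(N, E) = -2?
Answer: -53/10 ≈ -5.3000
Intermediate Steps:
j(S) = (8 + S)/(2*S) (j(S) = (8 + S)/((2*S)) = (8 + S)*(1/(2*S)) = (8 + S)/(2*S))
Q(-4, 6)*(j(3 - 3*6) + B(2, 1)) = 3*((8 + (3 - 3*6))/(2*(3 - 3*6)) - 2) = 3*((8 + (3 - 18))/(2*(3 - 18)) - 2) = 3*((½)*(8 - 15)/(-15) - 2) = 3*((½)*(-1/15)*(-7) - 2) = 3*(7/30 - 2) = 3*(-53/30) = -53/10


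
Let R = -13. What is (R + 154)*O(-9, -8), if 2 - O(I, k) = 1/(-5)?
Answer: 1551/5 ≈ 310.20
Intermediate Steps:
O(I, k) = 11/5 (O(I, k) = 2 - 1/(-5) = 2 - 1*(-⅕) = 2 + ⅕ = 11/5)
(R + 154)*O(-9, -8) = (-13 + 154)*(11/5) = 141*(11/5) = 1551/5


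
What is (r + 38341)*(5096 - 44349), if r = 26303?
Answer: -2537470932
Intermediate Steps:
(r + 38341)*(5096 - 44349) = (26303 + 38341)*(5096 - 44349) = 64644*(-39253) = -2537470932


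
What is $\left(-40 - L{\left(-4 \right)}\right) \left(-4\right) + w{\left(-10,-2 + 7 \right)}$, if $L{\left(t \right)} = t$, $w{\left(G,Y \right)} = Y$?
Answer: $149$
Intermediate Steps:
$\left(-40 - L{\left(-4 \right)}\right) \left(-4\right) + w{\left(-10,-2 + 7 \right)} = \left(-40 - -4\right) \left(-4\right) + \left(-2 + 7\right) = \left(-40 + 4\right) \left(-4\right) + 5 = \left(-36\right) \left(-4\right) + 5 = 144 + 5 = 149$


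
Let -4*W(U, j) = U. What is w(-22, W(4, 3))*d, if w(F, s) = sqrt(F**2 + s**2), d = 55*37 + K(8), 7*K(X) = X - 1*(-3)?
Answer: 14256*sqrt(485)/7 ≈ 44851.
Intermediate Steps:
W(U, j) = -U/4
K(X) = 3/7 + X/7 (K(X) = (X - 1*(-3))/7 = (X + 3)/7 = (3 + X)/7 = 3/7 + X/7)
d = 14256/7 (d = 55*37 + (3/7 + (1/7)*8) = 2035 + (3/7 + 8/7) = 2035 + 11/7 = 14256/7 ≈ 2036.6)
w(-22, W(4, 3))*d = sqrt((-22)**2 + (-1/4*4)**2)*(14256/7) = sqrt(484 + (-1)**2)*(14256/7) = sqrt(484 + 1)*(14256/7) = sqrt(485)*(14256/7) = 14256*sqrt(485)/7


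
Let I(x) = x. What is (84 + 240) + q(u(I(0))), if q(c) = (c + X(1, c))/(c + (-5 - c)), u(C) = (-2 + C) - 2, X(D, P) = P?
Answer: 1628/5 ≈ 325.60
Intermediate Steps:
u(C) = -4 + C
q(c) = -2*c/5 (q(c) = (c + c)/(c + (-5 - c)) = (2*c)/(-5) = (2*c)*(-⅕) = -2*c/5)
(84 + 240) + q(u(I(0))) = (84 + 240) - 2*(-4 + 0)/5 = 324 - ⅖*(-4) = 324 + 8/5 = 1628/5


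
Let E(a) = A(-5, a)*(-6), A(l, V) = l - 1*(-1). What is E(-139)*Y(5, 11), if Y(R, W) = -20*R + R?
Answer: -2280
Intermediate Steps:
A(l, V) = 1 + l (A(l, V) = l + 1 = 1 + l)
E(a) = 24 (E(a) = (1 - 5)*(-6) = -4*(-6) = 24)
Y(R, W) = -19*R
E(-139)*Y(5, 11) = 24*(-19*5) = 24*(-95) = -2280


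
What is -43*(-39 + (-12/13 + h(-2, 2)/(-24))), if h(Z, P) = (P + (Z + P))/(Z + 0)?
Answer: 535049/312 ≈ 1714.9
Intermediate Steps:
h(Z, P) = (Z + 2*P)/Z (h(Z, P) = (P + (P + Z))/Z = (Z + 2*P)/Z)
-43*(-39 + (-12/13 + h(-2, 2)/(-24))) = -43*(-39 + (-12/13 + ((-2 + 2*2)/(-2))/(-24))) = -43*(-39 + (-12*1/13 - (-2 + 4)/2*(-1/24))) = -43*(-39 + (-12/13 - ½*2*(-1/24))) = -43*(-39 + (-12/13 - 1*(-1/24))) = -43*(-39 + (-12/13 + 1/24)) = -43*(-39 - 275/312) = -43*(-12443/312) = 535049/312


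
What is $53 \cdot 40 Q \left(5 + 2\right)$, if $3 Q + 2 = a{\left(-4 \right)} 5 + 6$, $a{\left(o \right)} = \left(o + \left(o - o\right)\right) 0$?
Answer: $\frac{59360}{3} \approx 19787.0$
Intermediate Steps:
$a{\left(o \right)} = 0$ ($a{\left(o \right)} = \left(o + 0\right) 0 = o 0 = 0$)
$Q = \frac{4}{3}$ ($Q = - \frac{2}{3} + \frac{0 \cdot 5 + 6}{3} = - \frac{2}{3} + \frac{0 + 6}{3} = - \frac{2}{3} + \frac{1}{3} \cdot 6 = - \frac{2}{3} + 2 = \frac{4}{3} \approx 1.3333$)
$53 \cdot 40 Q \left(5 + 2\right) = 53 \cdot 40 \frac{4 \left(5 + 2\right)}{3} = 2120 \cdot \frac{4}{3} \cdot 7 = 2120 \cdot \frac{28}{3} = \frac{59360}{3}$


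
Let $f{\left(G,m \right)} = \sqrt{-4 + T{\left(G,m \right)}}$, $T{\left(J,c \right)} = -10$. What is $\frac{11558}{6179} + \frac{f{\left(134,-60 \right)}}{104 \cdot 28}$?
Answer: $\frac{11558}{6179} + \frac{i \sqrt{14}}{2912} \approx 1.8705 + 0.0012849 i$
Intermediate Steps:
$f{\left(G,m \right)} = i \sqrt{14}$ ($f{\left(G,m \right)} = \sqrt{-4 - 10} = \sqrt{-14} = i \sqrt{14}$)
$\frac{11558}{6179} + \frac{f{\left(134,-60 \right)}}{104 \cdot 28} = \frac{11558}{6179} + \frac{i \sqrt{14}}{104 \cdot 28} = 11558 \cdot \frac{1}{6179} + \frac{i \sqrt{14}}{2912} = \frac{11558}{6179} + i \sqrt{14} \cdot \frac{1}{2912} = \frac{11558}{6179} + \frac{i \sqrt{14}}{2912}$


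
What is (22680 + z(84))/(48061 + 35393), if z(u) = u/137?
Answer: 73982/272219 ≈ 0.27177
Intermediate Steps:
z(u) = u/137 (z(u) = u*(1/137) = u/137)
(22680 + z(84))/(48061 + 35393) = (22680 + (1/137)*84)/(48061 + 35393) = (22680 + 84/137)/83454 = (3107244/137)*(1/83454) = 73982/272219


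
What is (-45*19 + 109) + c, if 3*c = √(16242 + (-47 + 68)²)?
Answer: -746 + √16683/3 ≈ -702.95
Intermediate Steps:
c = √16683/3 (c = √(16242 + (-47 + 68)²)/3 = √(16242 + 21²)/3 = √(16242 + 441)/3 = √16683/3 ≈ 43.054)
(-45*19 + 109) + c = (-45*19 + 109) + √16683/3 = (-855 + 109) + √16683/3 = -746 + √16683/3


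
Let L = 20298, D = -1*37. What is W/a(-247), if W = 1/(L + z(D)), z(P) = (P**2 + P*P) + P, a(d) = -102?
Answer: -1/2345898 ≈ -4.2628e-7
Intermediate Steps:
D = -37
z(P) = P + 2*P**2 (z(P) = (P**2 + P**2) + P = 2*P**2 + P = P + 2*P**2)
W = 1/22999 (W = 1/(20298 - 37*(1 + 2*(-37))) = 1/(20298 - 37*(1 - 74)) = 1/(20298 - 37*(-73)) = 1/(20298 + 2701) = 1/22999 ≈ 4.3480e-5)
W/a(-247) = (1/22999)/(-102) = (1/22999)*(-1/102) = -1/2345898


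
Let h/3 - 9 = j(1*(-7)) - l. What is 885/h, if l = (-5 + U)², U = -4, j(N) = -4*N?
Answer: -295/44 ≈ -6.7045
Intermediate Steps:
l = 81 (l = (-5 - 4)² = (-9)² = 81)
h = -132 (h = 27 + 3*(-4*(-7) - 1*81) = 27 + 3*(-4*(-7) - 81) = 27 + 3*(28 - 81) = 27 + 3*(-53) = 27 - 159 = -132)
885/h = 885/(-132) = 885*(-1/132) = -295/44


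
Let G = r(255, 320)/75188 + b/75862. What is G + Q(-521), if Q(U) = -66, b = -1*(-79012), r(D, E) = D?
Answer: -185249048315/2851956028 ≈ -64.955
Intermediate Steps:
b = 79012
G = 2980049533/2851956028 (G = 255/75188 + 79012/75862 = 255*(1/75188) + 79012*(1/75862) = 255/75188 + 39506/37931 = 2980049533/2851956028 ≈ 1.0449)
G + Q(-521) = 2980049533/2851956028 - 66 = -185249048315/2851956028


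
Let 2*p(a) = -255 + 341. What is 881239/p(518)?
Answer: 881239/43 ≈ 20494.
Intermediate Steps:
p(a) = 43 (p(a) = (-255 + 341)/2 = (½)*86 = 43)
881239/p(518) = 881239/43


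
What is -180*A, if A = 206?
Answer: -37080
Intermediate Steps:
-180*A = -180*206 = -37080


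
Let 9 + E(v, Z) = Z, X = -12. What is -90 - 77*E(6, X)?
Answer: 1527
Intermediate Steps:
E(v, Z) = -9 + Z
-90 - 77*E(6, X) = -90 - 77*(-9 - 12) = -90 - 77*(-21) = -90 + 1617 = 1527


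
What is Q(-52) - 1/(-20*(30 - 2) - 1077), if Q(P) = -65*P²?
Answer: -287719119/1637 ≈ -1.7576e+5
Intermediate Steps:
Q(-52) - 1/(-20*(30 - 2) - 1077) = -65*(-52)² - 1/(-20*(30 - 2) - 1077) = -65*2704 - 1/(-20*28 - 1077) = -175760 - 1/(-560 - 1077) = -175760 - 1/(-1637) = -175760 - 1*(-1/1637) = -175760 + 1/1637 = -287719119/1637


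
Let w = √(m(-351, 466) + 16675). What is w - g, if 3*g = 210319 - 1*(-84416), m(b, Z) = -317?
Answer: -98245 + √16358 ≈ -98117.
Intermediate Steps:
g = 98245 (g = (210319 - 1*(-84416))/3 = (210319 + 84416)/3 = (⅓)*294735 = 98245)
w = √16358 (w = √(-317 + 16675) = √16358 ≈ 127.90)
w - g = √16358 - 1*98245 = √16358 - 98245 = -98245 + √16358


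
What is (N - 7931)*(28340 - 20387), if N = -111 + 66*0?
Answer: -63958026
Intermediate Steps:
N = -111 (N = -111 + 0 = -111)
(N - 7931)*(28340 - 20387) = (-111 - 7931)*(28340 - 20387) = -8042*7953 = -63958026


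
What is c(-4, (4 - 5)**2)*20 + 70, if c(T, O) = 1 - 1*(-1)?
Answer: 110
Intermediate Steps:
c(T, O) = 2 (c(T, O) = 1 + 1 = 2)
c(-4, (4 - 5)**2)*20 + 70 = 2*20 + 70 = 40 + 70 = 110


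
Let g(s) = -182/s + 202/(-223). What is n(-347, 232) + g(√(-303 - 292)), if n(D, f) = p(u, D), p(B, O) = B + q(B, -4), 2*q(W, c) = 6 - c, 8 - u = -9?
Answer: 4704/223 + 26*I*√595/85 ≈ 21.094 + 7.4613*I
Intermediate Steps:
u = 17 (u = 8 - 1*(-9) = 8 + 9 = 17)
q(W, c) = 3 - c/2 (q(W, c) = (6 - c)/2 = 3 - c/2)
g(s) = -202/223 - 182/s (g(s) = -182/s + 202*(-1/223) = -182/s - 202/223 = -202/223 - 182/s)
p(B, O) = 5 + B (p(B, O) = B + (3 - ½*(-4)) = B + (3 + 2) = B + 5 = 5 + B)
n(D, f) = 22 (n(D, f) = 5 + 17 = 22)
n(-347, 232) + g(√(-303 - 292)) = 22 + (-202/223 - 182/√(-303 - 292)) = 22 + (-202/223 - 182*(-I*√595/595)) = 22 + (-202/223 - (-26)*I*√595/85) = 22 + (-202/223 + 26*I*√595/85) = 4704/223 + 26*I*√595/85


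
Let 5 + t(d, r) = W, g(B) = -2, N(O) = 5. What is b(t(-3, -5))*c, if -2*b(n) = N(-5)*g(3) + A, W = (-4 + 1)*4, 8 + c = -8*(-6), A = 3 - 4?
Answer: 220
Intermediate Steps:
A = -1
c = 40 (c = -8 - 8*(-6) = -8 + 48 = 40)
W = -12 (W = -3*4 = -12)
t(d, r) = -17 (t(d, r) = -5 - 12 = -17)
b(n) = 11/2 (b(n) = -(5*(-2) - 1)/2 = -(-10 - 1)/2 = -½*(-11) = 11/2)
b(t(-3, -5))*c = (11/2)*40 = 220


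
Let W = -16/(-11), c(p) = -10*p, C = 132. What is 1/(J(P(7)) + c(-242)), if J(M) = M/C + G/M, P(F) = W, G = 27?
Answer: 5808/14163235 ≈ 0.00041008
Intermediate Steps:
W = 16/11 (W = -16*(-1/11) = 16/11 ≈ 1.4545)
P(F) = 16/11
J(M) = 27/M + M/132 (J(M) = M/132 + 27/M = 27/M + M/132)
1/(J(P(7)) + c(-242)) = 1/((27/(16/11) + (1/132)*(16/11)) - 10*(-242)) = 1/((27*(11/16) + 4/363) + 2420) = 1/((297/16 + 4/363) + 2420) = 1/(107875/5808 + 2420) = 1/(14163235/5808) = 5808/14163235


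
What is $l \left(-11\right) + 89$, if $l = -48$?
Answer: $617$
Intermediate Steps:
$l \left(-11\right) + 89 = \left(-48\right) \left(-11\right) + 89 = 528 + 89 = 617$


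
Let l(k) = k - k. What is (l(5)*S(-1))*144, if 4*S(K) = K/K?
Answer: 0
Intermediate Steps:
l(k) = 0
S(K) = ¼ (S(K) = (K/K)/4 = (¼)*1 = ¼)
(l(5)*S(-1))*144 = (0*(¼))*144 = 0*144 = 0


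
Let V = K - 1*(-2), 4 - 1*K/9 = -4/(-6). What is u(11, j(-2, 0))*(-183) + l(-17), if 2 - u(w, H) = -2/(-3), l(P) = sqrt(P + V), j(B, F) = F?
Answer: -244 + sqrt(15) ≈ -240.13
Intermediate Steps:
K = 30 (K = 36 - (-36)/(-6) = 36 - (-36)*(-1)/6 = 36 - 9*2/3 = 36 - 6 = 30)
V = 32 (V = 30 - 1*(-2) = 30 + 2 = 32)
l(P) = sqrt(32 + P) (l(P) = sqrt(P + 32) = sqrt(32 + P))
u(w, H) = 4/3 (u(w, H) = 2 - (-2)/(-3) = 2 - (-2)*(-1)/3 = 2 - 1*2/3 = 2 - 2/3 = 4/3)
u(11, j(-2, 0))*(-183) + l(-17) = (4/3)*(-183) + sqrt(32 - 17) = -244 + sqrt(15)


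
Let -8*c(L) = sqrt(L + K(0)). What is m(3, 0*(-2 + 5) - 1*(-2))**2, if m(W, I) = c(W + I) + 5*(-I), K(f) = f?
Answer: (80 + sqrt(5))**2/64 ≈ 105.67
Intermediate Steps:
c(L) = -sqrt(L)/8 (c(L) = -sqrt(L + 0)/8 = -sqrt(L)/8)
m(W, I) = -5*I - sqrt(I + W)/8 (m(W, I) = -sqrt(W + I)/8 + 5*(-I) = -sqrt(I + W)/8 - 5*I = -5*I - sqrt(I + W)/8)
m(3, 0*(-2 + 5) - 1*(-2))**2 = (-5*(0*(-2 + 5) - 1*(-2)) - sqrt((0*(-2 + 5) - 1*(-2)) + 3)/8)**2 = (-5*(0*3 + 2) - sqrt((0*3 + 2) + 3)/8)**2 = (-5*(0 + 2) - sqrt((0 + 2) + 3)/8)**2 = (-5*2 - sqrt(2 + 3)/8)**2 = (-10 - sqrt(5)/8)**2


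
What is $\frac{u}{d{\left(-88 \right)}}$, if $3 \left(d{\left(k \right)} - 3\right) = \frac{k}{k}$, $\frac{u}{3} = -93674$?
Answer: $- \frac{421533}{5} \approx -84307.0$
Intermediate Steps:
$u = -281022$ ($u = 3 \left(-93674\right) = -281022$)
$d{\left(k \right)} = \frac{10}{3}$ ($d{\left(k \right)} = 3 + \frac{k \frac{1}{k}}{3} = 3 + \frac{1}{3} \cdot 1 = 3 + \frac{1}{3} = \frac{10}{3}$)
$\frac{u}{d{\left(-88 \right)}} = - \frac{281022}{\frac{10}{3}} = \left(-281022\right) \frac{3}{10} = - \frac{421533}{5}$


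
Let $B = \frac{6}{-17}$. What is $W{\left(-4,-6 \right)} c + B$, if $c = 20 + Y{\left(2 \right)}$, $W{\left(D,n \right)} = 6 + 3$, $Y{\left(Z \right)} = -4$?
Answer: $\frac{2442}{17} \approx 143.65$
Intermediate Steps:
$B = - \frac{6}{17}$ ($B = 6 \left(- \frac{1}{17}\right) = - \frac{6}{17} \approx -0.35294$)
$W{\left(D,n \right)} = 9$
$c = 16$ ($c = 20 - 4 = 16$)
$W{\left(-4,-6 \right)} c + B = 9 \cdot 16 - \frac{6}{17} = 144 - \frac{6}{17} = \frac{2442}{17}$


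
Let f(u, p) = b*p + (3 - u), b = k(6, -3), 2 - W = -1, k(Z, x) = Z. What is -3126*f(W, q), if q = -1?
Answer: 18756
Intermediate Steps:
W = 3 (W = 2 - 1*(-1) = 2 + 1 = 3)
b = 6
f(u, p) = 3 - u + 6*p (f(u, p) = 6*p + (3 - u) = 3 - u + 6*p)
-3126*f(W, q) = -3126*(3 - 1*3 + 6*(-1)) = -3126*(3 - 3 - 6) = -3126*(-6) = 18756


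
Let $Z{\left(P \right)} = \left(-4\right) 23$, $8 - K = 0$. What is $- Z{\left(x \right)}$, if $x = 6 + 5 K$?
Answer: $92$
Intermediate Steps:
$K = 8$ ($K = 8 - 0 = 8 + 0 = 8$)
$x = 46$ ($x = 6 + 5 \cdot 8 = 6 + 40 = 46$)
$Z{\left(P \right)} = -92$
$- Z{\left(x \right)} = \left(-1\right) \left(-92\right) = 92$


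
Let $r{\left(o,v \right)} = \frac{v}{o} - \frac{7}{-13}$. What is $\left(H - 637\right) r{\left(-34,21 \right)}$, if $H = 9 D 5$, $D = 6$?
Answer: $\frac{12845}{442} \approx 29.061$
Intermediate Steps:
$H = 270$ ($H = 9 \cdot 6 \cdot 5 = 54 \cdot 5 = 270$)
$r{\left(o,v \right)} = \frac{7}{13} + \frac{v}{o}$ ($r{\left(o,v \right)} = \frac{v}{o} - - \frac{7}{13} = \frac{v}{o} + \frac{7}{13} = \frac{7}{13} + \frac{v}{o}$)
$\left(H - 637\right) r{\left(-34,21 \right)} = \left(270 - 637\right) \left(\frac{7}{13} + \frac{21}{-34}\right) = - 367 \left(\frac{7}{13} + 21 \left(- \frac{1}{34}\right)\right) = - 367 \left(\frac{7}{13} - \frac{21}{34}\right) = \left(-367\right) \left(- \frac{35}{442}\right) = \frac{12845}{442}$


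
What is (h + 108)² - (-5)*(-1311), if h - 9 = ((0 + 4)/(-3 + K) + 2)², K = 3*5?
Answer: 683449/81 ≈ 8437.6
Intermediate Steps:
K = 15
h = 130/9 (h = 9 + ((0 + 4)/(-3 + 15) + 2)² = 9 + (4/12 + 2)² = 9 + (4*(1/12) + 2)² = 9 + (⅓ + 2)² = 9 + (7/3)² = 9 + 49/9 = 130/9 ≈ 14.444)
(h + 108)² - (-5)*(-1311) = (130/9 + 108)² - (-5)*(-1311) = (1102/9)² - 1*6555 = 1214404/81 - 6555 = 683449/81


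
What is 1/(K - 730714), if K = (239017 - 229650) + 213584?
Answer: -1/507763 ≈ -1.9694e-6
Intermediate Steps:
K = 222951 (K = 9367 + 213584 = 222951)
1/(K - 730714) = 1/(222951 - 730714) = 1/(-507763) = -1/507763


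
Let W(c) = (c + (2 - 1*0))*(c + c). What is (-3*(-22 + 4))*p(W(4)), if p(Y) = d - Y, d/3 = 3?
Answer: -2106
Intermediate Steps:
d = 9 (d = 3*3 = 9)
W(c) = 2*c*(2 + c) (W(c) = (c + (2 + 0))*(2*c) = (c + 2)*(2*c) = (2 + c)*(2*c) = 2*c*(2 + c))
p(Y) = 9 - Y
(-3*(-22 + 4))*p(W(4)) = (-3*(-22 + 4))*(9 - 2*4*(2 + 4)) = (-3*(-18))*(9 - 2*4*6) = 54*(9 - 1*48) = 54*(9 - 48) = 54*(-39) = -2106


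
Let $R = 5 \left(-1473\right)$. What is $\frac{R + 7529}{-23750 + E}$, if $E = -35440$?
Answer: $- \frac{82}{29595} \approx -0.0027707$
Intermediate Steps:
$R = -7365$
$\frac{R + 7529}{-23750 + E} = \frac{-7365 + 7529}{-23750 - 35440} = \frac{164}{-59190} = 164 \left(- \frac{1}{59190}\right) = - \frac{82}{29595}$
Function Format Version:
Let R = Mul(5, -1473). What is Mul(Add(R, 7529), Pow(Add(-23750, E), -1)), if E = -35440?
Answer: Rational(-82, 29595) ≈ -0.0027707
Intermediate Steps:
R = -7365
Mul(Add(R, 7529), Pow(Add(-23750, E), -1)) = Mul(Add(-7365, 7529), Pow(Add(-23750, -35440), -1)) = Mul(164, Pow(-59190, -1)) = Mul(164, Rational(-1, 59190)) = Rational(-82, 29595)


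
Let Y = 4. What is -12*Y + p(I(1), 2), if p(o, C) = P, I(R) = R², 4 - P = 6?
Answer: -50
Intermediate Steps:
P = -2 (P = 4 - 1*6 = 4 - 6 = -2)
p(o, C) = -2
-12*Y + p(I(1), 2) = -12*4 - 2 = -48 - 2 = -50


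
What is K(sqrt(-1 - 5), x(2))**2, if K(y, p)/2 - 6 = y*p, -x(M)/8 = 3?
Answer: -13680 - 1152*I*sqrt(6) ≈ -13680.0 - 2821.8*I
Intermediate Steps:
x(M) = -24 (x(M) = -8*3 = -24)
K(y, p) = 12 + 2*p*y (K(y, p) = 12 + 2*(y*p) = 12 + 2*(p*y) = 12 + 2*p*y)
K(sqrt(-1 - 5), x(2))**2 = (12 + 2*(-24)*sqrt(-1 - 5))**2 = (12 + 2*(-24)*sqrt(-6))**2 = (12 + 2*(-24)*(I*sqrt(6)))**2 = (12 - 48*I*sqrt(6))**2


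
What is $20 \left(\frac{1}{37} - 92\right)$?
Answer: $- \frac{68060}{37} \approx -1839.5$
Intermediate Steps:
$20 \left(\frac{1}{37} - 92\right) = 20 \left(- \frac{3403}{37}\right) = - \frac{68060}{37}$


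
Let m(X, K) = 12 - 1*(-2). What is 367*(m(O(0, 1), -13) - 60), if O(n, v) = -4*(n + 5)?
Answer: -16882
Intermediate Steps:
O(n, v) = -20 - 4*n (O(n, v) = -4*(5 + n) = -20 - 4*n)
m(X, K) = 14 (m(X, K) = 12 + 2 = 14)
367*(m(O(0, 1), -13) - 60) = 367*(14 - 60) = 367*(-46) = -16882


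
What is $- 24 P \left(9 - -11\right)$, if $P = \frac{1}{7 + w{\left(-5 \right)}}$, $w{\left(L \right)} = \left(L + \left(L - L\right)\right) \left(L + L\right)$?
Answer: $- \frac{160}{19} \approx -8.4211$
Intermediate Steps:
$w{\left(L \right)} = 2 L^{2}$ ($w{\left(L \right)} = \left(L + 0\right) 2 L = L 2 L = 2 L^{2}$)
$P = \frac{1}{57}$ ($P = \frac{1}{7 + 2 \left(-5\right)^{2}} = \frac{1}{7 + 2 \cdot 25} = \frac{1}{7 + 50} = \frac{1}{57} \approx 0.017544$)
$- 24 P \left(9 - -11\right) = \left(-24\right) \frac{1}{57} \left(9 - -11\right) = - \frac{8 \left(9 + 11\right)}{19} = \left(- \frac{8}{19}\right) 20 = - \frac{160}{19}$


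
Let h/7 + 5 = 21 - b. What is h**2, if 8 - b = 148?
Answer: 1192464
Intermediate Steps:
b = -140 (b = 8 - 1*148 = 8 - 148 = -140)
h = 1092 (h = -35 + 7*(21 - 1*(-140)) = -35 + 7*(21 + 140) = -35 + 7*161 = -35 + 1127 = 1092)
h**2 = 1092**2 = 1192464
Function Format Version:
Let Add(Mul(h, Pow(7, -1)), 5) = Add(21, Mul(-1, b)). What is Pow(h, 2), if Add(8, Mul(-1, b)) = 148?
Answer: 1192464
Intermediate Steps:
b = -140 (b = Add(8, Mul(-1, 148)) = Add(8, -148) = -140)
h = 1092 (h = Add(-35, Mul(7, Add(21, Mul(-1, -140)))) = Add(-35, Mul(7, Add(21, 140))) = Add(-35, Mul(7, 161)) = Add(-35, 1127) = 1092)
Pow(h, 2) = Pow(1092, 2) = 1192464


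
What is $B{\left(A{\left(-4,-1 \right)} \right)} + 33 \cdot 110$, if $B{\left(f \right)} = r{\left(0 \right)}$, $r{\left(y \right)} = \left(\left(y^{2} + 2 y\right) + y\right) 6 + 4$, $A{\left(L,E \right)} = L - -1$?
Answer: $3634$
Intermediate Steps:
$A{\left(L,E \right)} = 1 + L$ ($A{\left(L,E \right)} = L + 1 = 1 + L$)
$r{\left(y \right)} = 4 + 6 y^{2} + 18 y$ ($r{\left(y \right)} = \left(y^{2} + 3 y\right) 6 + 4 = \left(6 y^{2} + 18 y\right) + 4 = 4 + 6 y^{2} + 18 y$)
$B{\left(f \right)} = 4$ ($B{\left(f \right)} = 4 + 6 \cdot 0^{2} + 18 \cdot 0 = 4 + 6 \cdot 0 + 0 = 4 + 0 + 0 = 4$)
$B{\left(A{\left(-4,-1 \right)} \right)} + 33 \cdot 110 = 4 + 33 \cdot 110 = 4 + 3630 = 3634$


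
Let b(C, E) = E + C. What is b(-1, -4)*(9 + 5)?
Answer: -70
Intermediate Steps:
b(C, E) = C + E
b(-1, -4)*(9 + 5) = (-1 - 4)*(9 + 5) = -5*14 = -70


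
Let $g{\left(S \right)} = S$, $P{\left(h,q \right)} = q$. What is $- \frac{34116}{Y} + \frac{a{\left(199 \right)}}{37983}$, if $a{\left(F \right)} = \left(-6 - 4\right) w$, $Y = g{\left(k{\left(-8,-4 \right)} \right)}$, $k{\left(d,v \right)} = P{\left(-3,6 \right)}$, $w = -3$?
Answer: $- \frac{71990436}{12661} \approx -5686.0$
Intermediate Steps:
$k{\left(d,v \right)} = 6$
$Y = 6$
$a{\left(F \right)} = 30$ ($a{\left(F \right)} = \left(-6 - 4\right) \left(-3\right) = \left(-10\right) \left(-3\right) = 30$)
$- \frac{34116}{Y} + \frac{a{\left(199 \right)}}{37983} = - \frac{34116}{6} + \frac{30}{37983} = \left(-34116\right) \frac{1}{6} + 30 \cdot \frac{1}{37983} = -5686 + \frac{10}{12661} = - \frac{71990436}{12661}$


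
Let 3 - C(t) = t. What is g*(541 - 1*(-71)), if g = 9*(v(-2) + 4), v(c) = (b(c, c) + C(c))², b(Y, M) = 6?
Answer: 688500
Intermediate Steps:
C(t) = 3 - t
v(c) = (9 - c)² (v(c) = (6 + (3 - c))² = (9 - c)²)
g = 1125 (g = 9*((-9 - 2)² + 4) = 9*((-11)² + 4) = 9*(121 + 4) = 9*125 = 1125)
g*(541 - 1*(-71)) = 1125*(541 - 1*(-71)) = 1125*(541 + 71) = 1125*612 = 688500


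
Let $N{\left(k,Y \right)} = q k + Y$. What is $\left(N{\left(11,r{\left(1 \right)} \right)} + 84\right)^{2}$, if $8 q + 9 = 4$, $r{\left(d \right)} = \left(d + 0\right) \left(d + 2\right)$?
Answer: $\frac{410881}{64} \approx 6420.0$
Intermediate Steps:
$r{\left(d \right)} = d \left(2 + d\right)$
$q = - \frac{5}{8}$ ($q = - \frac{9}{8} + \frac{1}{8} \cdot 4 = - \frac{9}{8} + \frac{1}{2} = - \frac{5}{8} \approx -0.625$)
$N{\left(k,Y \right)} = Y - \frac{5 k}{8}$ ($N{\left(k,Y \right)} = - \frac{5 k}{8} + Y = Y - \frac{5 k}{8}$)
$\left(N{\left(11,r{\left(1 \right)} \right)} + 84\right)^{2} = \left(\left(1 \left(2 + 1\right) - \frac{55}{8}\right) + 84\right)^{2} = \left(\left(1 \cdot 3 - \frac{55}{8}\right) + 84\right)^{2} = \left(\left(3 - \frac{55}{8}\right) + 84\right)^{2} = \left(- \frac{31}{8} + 84\right)^{2} = \left(\frac{641}{8}\right)^{2} = \frac{410881}{64}$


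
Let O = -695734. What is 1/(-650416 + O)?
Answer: -1/1346150 ≈ -7.4286e-7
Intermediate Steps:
1/(-650416 + O) = 1/(-650416 - 695734) = 1/(-1346150) = -1/1346150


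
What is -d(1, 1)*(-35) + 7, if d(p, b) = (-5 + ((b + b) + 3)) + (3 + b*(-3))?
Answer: 7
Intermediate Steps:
d(p, b) = 1 - b (d(p, b) = (-5 + (2*b + 3)) + (3 - 3*b) = (-5 + (3 + 2*b)) + (3 - 3*b) = (-2 + 2*b) + (3 - 3*b) = 1 - b)
-d(1, 1)*(-35) + 7 = -(1 - 1*1)*(-35) + 7 = -(1 - 1)*(-35) + 7 = -1*0*(-35) + 7 = 0*(-35) + 7 = 0 + 7 = 7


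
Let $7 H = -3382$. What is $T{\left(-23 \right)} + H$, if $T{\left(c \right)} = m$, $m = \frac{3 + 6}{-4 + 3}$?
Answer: $- \frac{3445}{7} \approx -492.14$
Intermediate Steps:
$H = - \frac{3382}{7}$ ($H = \frac{1}{7} \left(-3382\right) = - \frac{3382}{7} \approx -483.14$)
$m = -9$ ($m = \frac{9}{-1} = 9 \left(-1\right) = -9$)
$T{\left(c \right)} = -9$
$T{\left(-23 \right)} + H = -9 - \frac{3382}{7} = - \frac{3445}{7}$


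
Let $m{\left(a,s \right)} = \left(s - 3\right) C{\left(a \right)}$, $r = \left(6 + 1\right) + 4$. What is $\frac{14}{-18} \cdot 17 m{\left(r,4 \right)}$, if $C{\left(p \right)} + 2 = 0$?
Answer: $\frac{238}{9} \approx 26.444$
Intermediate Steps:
$C{\left(p \right)} = -2$ ($C{\left(p \right)} = -2 + 0 = -2$)
$r = 11$ ($r = 7 + 4 = 11$)
$m{\left(a,s \right)} = 6 - 2 s$ ($m{\left(a,s \right)} = \left(s - 3\right) \left(-2\right) = \left(-3 + s\right) \left(-2\right) = 6 - 2 s$)
$\frac{14}{-18} \cdot 17 m{\left(r,4 \right)} = \frac{14}{-18} \cdot 17 \left(6 - 8\right) = 14 \left(- \frac{1}{18}\right) 17 \left(6 - 8\right) = \left(- \frac{7}{9}\right) 17 \left(-2\right) = \left(- \frac{119}{9}\right) \left(-2\right) = \frac{238}{9}$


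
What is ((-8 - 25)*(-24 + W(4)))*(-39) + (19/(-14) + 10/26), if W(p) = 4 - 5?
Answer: -5856027/182 ≈ -32176.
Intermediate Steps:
W(p) = -1
((-8 - 25)*(-24 + W(4)))*(-39) + (19/(-14) + 10/26) = ((-8 - 25)*(-24 - 1))*(-39) + (19/(-14) + 10/26) = -33*(-25)*(-39) + (19*(-1/14) + 10*(1/26)) = 825*(-39) + (-19/14 + 5/13) = -32175 - 177/182 = -5856027/182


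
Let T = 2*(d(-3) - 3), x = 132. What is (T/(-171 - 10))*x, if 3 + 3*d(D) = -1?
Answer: 1144/181 ≈ 6.3204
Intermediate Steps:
d(D) = -4/3 (d(D) = -1 + (1/3)*(-1) = -1 - 1/3 = -4/3)
T = -26/3 (T = 2*(-4/3 - 3) = 2*(-13/3) = -26/3 ≈ -8.6667)
(T/(-171 - 10))*x = (-26/3/(-171 - 10))*132 = (-26/3/(-181))*132 = -1/181*(-26/3)*132 = (26/543)*132 = 1144/181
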